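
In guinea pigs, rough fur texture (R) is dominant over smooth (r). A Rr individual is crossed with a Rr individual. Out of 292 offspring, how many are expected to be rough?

Punnett square for Rr × Rr:
Offspring genotypes: 1 RR, 2 Rr, 1 rr
rough: 3, smooth: 1
rough: 3 out of 4 → fraction 3/4
Expected count = 3/4 × 292 = 219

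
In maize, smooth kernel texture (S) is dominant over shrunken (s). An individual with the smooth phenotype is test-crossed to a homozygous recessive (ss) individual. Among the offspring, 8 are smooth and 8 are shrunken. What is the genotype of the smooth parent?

Test cross: ? × ss
Offspring: 8 smooth, 8 shrunken — approximately 1:1.
A 1:1 ratio in a test cross indicates the unknown parent is heterozygous (Ss).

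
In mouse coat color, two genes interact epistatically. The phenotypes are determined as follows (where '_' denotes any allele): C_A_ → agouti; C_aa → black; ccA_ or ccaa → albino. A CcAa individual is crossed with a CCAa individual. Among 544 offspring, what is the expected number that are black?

Cross: CcAa × CCAa — consider each gene separately:
C gene: Cc × CC → 2 CC, 2 Cc → 4 C_ (out of 4)
A gene: Aa × Aa → 1 AA, 2 Aa, 1 aa → 3 A_ : 1 aa (out of 4)
Genotype classes (out of 4 × 4 = 16): C_A_ = 4×3 = 12; C_aa = 4×1 = 4
Apply the phenotype rules: C_A_ (12) → agouti; C_aa (4) → black
Phenotype counts (out of 16): 12 agouti, 4 black
black: 4 out of 16 → fraction 1/4
Expected count = 1/4 × 544 = 136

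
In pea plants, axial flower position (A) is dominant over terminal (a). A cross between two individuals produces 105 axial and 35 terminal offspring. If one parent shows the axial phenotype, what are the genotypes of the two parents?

Observed offspring: 105 axial, 35 terminal
The observed ratio simplifies to 3:1. Terminal (aa) offspring appear, so each parent must contribute one a allele. The parent stated to show axial carries A, so it is Aa. The other parent is then either Aa or aa: Aa × aa would give a 1:1 split, whereas Aa × Aa gives 3:1 — matching the data. So both parents are heterozygous (Aa × Aa).
Parent genotypes: Aa × Aa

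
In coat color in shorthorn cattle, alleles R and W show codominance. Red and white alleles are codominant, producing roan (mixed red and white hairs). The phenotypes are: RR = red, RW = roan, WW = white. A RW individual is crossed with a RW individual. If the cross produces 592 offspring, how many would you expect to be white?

Punnett square for RW × RW:
Offspring genotypes: 1 RR, 2 RW, 1 WW
Phenotype counts: 1 red, 2 roan, 1 white
white: 1 out of 4 → fraction 1/4
Expected count = 1/4 × 592 = 148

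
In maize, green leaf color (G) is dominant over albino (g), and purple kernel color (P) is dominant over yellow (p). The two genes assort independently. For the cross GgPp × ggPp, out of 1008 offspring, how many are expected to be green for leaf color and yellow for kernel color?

Dihybrid cross GgPp × ggPp — consider each gene separately:
leaf color: Gg × gg → 2 Gg, 2 gg → 2 G_ : 2 gg (out of 4)
kernel color: Pp × Pp → 1 PP, 2 Pp, 1 pp → 3 P_ : 1 pp (out of 4)
Looking for: green (G_) and yellow (pp)
P(green) = 2/4, P(yellow) = 1/4
P(both) = 2/4 × 1/4 = 2/16 = 1/8
Expected count = 1/8 × 1008 = 126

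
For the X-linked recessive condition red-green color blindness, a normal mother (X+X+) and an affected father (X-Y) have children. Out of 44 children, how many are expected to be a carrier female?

Cross: X+X+ × X-Y
Offspring: 2 X+X-, 2 X+Y
Probability of a carrier female: 2/4 = 1/2
Expected count = 1/2 × 44 = 22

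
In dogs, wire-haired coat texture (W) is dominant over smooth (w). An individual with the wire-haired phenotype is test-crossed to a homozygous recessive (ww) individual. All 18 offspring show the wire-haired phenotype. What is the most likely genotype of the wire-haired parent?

Test cross: ? × ww
All offspring are wire-haired.
If the unknown parent were heterozygous (Ww), about half of 18 offspring would be smooth; none are. The unknown parent is most likely homozygous dominant (WW).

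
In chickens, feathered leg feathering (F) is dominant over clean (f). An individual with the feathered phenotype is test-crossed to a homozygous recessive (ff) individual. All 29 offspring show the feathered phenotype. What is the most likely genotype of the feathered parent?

Test cross: ? × ff
All offspring are feathered.
If the unknown parent were heterozygous (Ff), about half of 29 offspring would be clean; none are. The unknown parent is most likely homozygous dominant (FF).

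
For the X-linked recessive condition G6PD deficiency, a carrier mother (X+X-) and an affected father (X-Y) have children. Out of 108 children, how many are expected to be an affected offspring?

Cross: X+X- × X-Y
Offspring: 1 X+X-, 1 X+Y, 1 X-X-, 1 X-Y
Probability of an affected offspring: 2/4 = 1/2
Expected count = 1/2 × 108 = 54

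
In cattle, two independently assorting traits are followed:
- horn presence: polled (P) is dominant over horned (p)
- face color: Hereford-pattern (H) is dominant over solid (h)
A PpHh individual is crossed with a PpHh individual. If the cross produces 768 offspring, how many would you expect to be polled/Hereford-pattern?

Dihybrid cross PpHh × PpHh — consider each gene separately:
horn presence: Pp × Pp → 1 PP, 2 Pp, 1 pp → 3 P_ : 1 pp (out of 4)
face color: Hh × Hh → 1 HH, 2 Hh, 1 hh → 3 H_ : 1 hh (out of 4)
Combine (counts out of 4 × 4 = 16): polled/Hereford-pattern (P_H_) = 3×3 = 9; polled/solid (P_hh) = 3×1 = 3; horned/Hereford-pattern (ppH_) = 1×3 = 3; horned/solid (pphh) = 1×1 = 1
Phenotype counts (out of 16): 9 polled/Hereford-pattern, 3 polled/solid, 3 horned/Hereford-pattern, 1 horned/solid
polled/Hereford-pattern: 9 out of 16 → fraction 9/16
Expected count = 9/16 × 768 = 432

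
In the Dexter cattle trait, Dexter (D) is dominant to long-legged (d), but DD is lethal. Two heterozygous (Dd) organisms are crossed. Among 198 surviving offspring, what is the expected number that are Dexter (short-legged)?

Cross: Dd × Dd
Punnett square offspring (before lethality): 1 DD, 2 Dd, 1 dd
The DD genotype is lethal (embryos die); surviving offspring: 2 Dd, 1 dd
Dexter (short-legged): 2 out of 3 → fraction 2/3
Expected count = 2/3 × 198 = 132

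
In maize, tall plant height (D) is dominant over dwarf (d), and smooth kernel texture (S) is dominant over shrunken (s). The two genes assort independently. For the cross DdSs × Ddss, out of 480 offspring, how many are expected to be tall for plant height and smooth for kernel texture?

Dihybrid cross DdSs × Ddss — consider each gene separately:
plant height: Dd × Dd → 1 DD, 2 Dd, 1 dd → 3 D_ : 1 dd (out of 4)
kernel texture: Ss × ss → 2 Ss, 2 ss → 2 S_ : 2 ss (out of 4)
Looking for: tall (D_) and smooth (S_)
P(tall) = 3/4, P(smooth) = 2/4
P(both) = 3/4 × 2/4 = 6/16 = 3/8
Expected count = 3/8 × 480 = 180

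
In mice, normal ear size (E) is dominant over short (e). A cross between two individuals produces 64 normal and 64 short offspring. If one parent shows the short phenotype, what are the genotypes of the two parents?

Observed offspring: 64 normal, 64 short
The observed ratio simplifies to 1:1. One parent shows short, so its genotype must be ee. A 1:1 offspring split requires the other parent to be heterozygous (Ee).
Parent genotypes: ee × Ee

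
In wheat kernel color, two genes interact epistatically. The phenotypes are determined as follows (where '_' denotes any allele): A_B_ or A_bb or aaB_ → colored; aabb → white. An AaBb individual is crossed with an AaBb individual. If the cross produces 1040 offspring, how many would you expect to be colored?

Cross: AaBb × AaBb — consider each gene separately:
A gene: Aa × Aa → 1 AA, 2 Aa, 1 aa → 3 A_ : 1 aa (out of 4)
B gene: Bb × Bb → 1 BB, 2 Bb, 1 bb → 3 B_ : 1 bb (out of 4)
Genotype classes (out of 4 × 4 = 16): A_B_ = 3×3 = 9; A_bb = 3×1 = 3; aaB_ = 1×3 = 3; aabb = 1×1 = 1
Apply the phenotype rules: A_B_ (9) + A_bb (3) + aaB_ (3) → colored; aabb (1) → white
Phenotype counts (out of 16): 15 colored, 1 white
colored: 15 out of 16 → fraction 15/16
Expected count = 15/16 × 1040 = 975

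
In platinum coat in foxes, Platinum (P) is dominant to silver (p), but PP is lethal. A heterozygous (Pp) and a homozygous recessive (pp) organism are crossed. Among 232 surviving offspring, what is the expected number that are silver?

Cross: Pp × pp
Punnett square offspring (before lethality): 2 Pp, 2 pp
No PP offspring are produced in this cross.
silver: 2 out of 4 → fraction 1/2
Expected count = 1/2 × 232 = 116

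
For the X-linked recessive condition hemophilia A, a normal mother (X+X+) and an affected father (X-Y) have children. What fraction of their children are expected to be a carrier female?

Cross: X+X+ × X-Y
Offspring: 2 X+X-, 2 X+Y
Probability of a carrier female: 2/4 = 1/2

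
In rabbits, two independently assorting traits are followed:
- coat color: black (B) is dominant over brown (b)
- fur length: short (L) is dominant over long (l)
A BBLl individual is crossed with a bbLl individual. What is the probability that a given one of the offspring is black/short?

Dihybrid cross BBLl × bbLl — consider each gene separately:
coat color: BB × bb → 4 Bb → 4 B_ (out of 4)
fur length: Ll × Ll → 1 LL, 2 Ll, 1 ll → 3 L_ : 1 ll (out of 4)
Combine (counts out of 4 × 4 = 16): black/short (B_L_) = 4×3 = 12; black/long (B_ll) = 4×1 = 4
Phenotype counts (out of 16): 12 black/short, 4 black/long
black/short: 12 out of 16
Probability: 12/16 = 3/4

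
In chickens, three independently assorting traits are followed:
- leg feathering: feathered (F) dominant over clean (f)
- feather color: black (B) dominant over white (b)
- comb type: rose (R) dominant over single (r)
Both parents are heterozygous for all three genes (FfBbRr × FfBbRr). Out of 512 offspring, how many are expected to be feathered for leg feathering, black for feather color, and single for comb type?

Trihybrid cross: FfBbRr × FfBbRr
Each trait segregates independently with a 3:1 phenotypic ratio, so each gene contributes 3/4 (dominant) or 1/4 (recessive).
Target: feathered (leg feathering), black (feather color), single (comb type)
Probability = product of independent per-trait probabilities
= 3/4 × 3/4 × 1/4 = 9/64
Expected count = 9/64 × 512 = 72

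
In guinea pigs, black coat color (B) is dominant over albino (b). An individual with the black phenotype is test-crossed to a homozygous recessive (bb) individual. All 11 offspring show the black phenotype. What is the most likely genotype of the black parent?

Test cross: ? × bb
All offspring are black.
If the unknown parent were heterozygous (Bb), about half of 11 offspring would be albino; none are. The unknown parent is most likely homozygous dominant (BB).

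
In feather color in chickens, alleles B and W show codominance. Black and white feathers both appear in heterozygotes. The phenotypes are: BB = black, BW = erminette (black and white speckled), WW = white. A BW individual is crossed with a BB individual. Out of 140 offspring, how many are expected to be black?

Punnett square for BW × BB:
Offspring genotypes: 2 BB, 2 BW
Phenotype counts: 2 black, 2 erminette (black and white speckled)
black: 2 out of 4 → fraction 1/2
Expected count = 1/2 × 140 = 70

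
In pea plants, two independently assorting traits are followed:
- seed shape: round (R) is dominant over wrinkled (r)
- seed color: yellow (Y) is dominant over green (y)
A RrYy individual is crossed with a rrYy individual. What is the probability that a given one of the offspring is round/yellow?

Dihybrid cross RrYy × rrYy — consider each gene separately:
seed shape: Rr × rr → 2 Rr, 2 rr → 2 R_ : 2 rr (out of 4)
seed color: Yy × Yy → 1 YY, 2 Yy, 1 yy → 3 Y_ : 1 yy (out of 4)
Combine (counts out of 4 × 4 = 16): round/yellow (R_Y_) = 2×3 = 6; round/green (R_yy) = 2×1 = 2; wrinkled/yellow (rrY_) = 2×3 = 6; wrinkled/green (rryy) = 2×1 = 2
Phenotype counts (out of 16): 6 round/yellow, 2 round/green, 6 wrinkled/yellow, 2 wrinkled/green
round/yellow: 6 out of 16
Probability: 6/16 = 3/8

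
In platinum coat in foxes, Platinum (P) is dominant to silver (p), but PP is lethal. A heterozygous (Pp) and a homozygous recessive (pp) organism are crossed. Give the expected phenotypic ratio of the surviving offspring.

Cross: Pp × pp
Punnett square offspring (before lethality): 2 Pp, 2 pp
No PP offspring are produced in this cross.
Ratio: 1 platinum : 1 silver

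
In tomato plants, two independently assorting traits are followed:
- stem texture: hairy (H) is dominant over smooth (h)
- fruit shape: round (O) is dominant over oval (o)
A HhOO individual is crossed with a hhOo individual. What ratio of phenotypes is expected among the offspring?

Dihybrid cross HhOO × hhOo — consider each gene separately:
stem texture: Hh × hh → 2 Hh, 2 hh → 2 H_ : 2 hh (out of 4)
fruit shape: OO × Oo → 2 OO, 2 Oo → 4 O_ (out of 4)
Combine (counts out of 4 × 4 = 16): hairy/round (H_O_) = 2×4 = 8; smooth/round (hhO_) = 2×4 = 8
Phenotype counts (out of 16): 8 hairy/round, 8 smooth/round
Ratio: 1 hairy/round : 1 smooth/round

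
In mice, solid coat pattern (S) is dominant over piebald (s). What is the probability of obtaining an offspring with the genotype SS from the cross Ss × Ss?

Punnett square for Ss × Ss:
Offspring genotypes: 1 SS, 2 Ss, 1 ss
Total offspring: 4
Count with target: 1
Probability: 1/4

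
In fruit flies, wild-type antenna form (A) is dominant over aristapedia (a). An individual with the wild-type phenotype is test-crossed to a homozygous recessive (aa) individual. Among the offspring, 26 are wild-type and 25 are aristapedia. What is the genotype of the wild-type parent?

Test cross: ? × aa
Offspring: 26 wild-type, 25 aristapedia — approximately 1:1.
A 1:1 ratio in a test cross indicates the unknown parent is heterozygous (Aa).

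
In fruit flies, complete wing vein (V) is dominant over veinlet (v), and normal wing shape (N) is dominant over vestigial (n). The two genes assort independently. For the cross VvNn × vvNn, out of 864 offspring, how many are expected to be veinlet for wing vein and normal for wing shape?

Dihybrid cross VvNn × vvNn — consider each gene separately:
wing vein: Vv × vv → 2 Vv, 2 vv → 2 V_ : 2 vv (out of 4)
wing shape: Nn × Nn → 1 NN, 2 Nn, 1 nn → 3 N_ : 1 nn (out of 4)
Looking for: veinlet (vv) and normal (N_)
P(veinlet) = 2/4, P(normal) = 3/4
P(both) = 2/4 × 3/4 = 6/16 = 3/8
Expected count = 3/8 × 864 = 324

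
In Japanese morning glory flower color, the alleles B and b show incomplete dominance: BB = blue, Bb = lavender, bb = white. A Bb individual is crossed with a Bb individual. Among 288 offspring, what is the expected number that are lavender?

Punnett square for Bb × Bb:
Offspring genotypes: 1 BB, 2 Bb, 1 bb
Phenotype counts: 1 blue, 2 lavender, 1 white
lavender: 2 out of 4 → fraction 1/2
Expected count = 1/2 × 288 = 144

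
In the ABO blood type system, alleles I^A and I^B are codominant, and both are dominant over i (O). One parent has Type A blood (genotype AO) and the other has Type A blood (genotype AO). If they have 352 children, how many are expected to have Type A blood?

Cross: AO × AO
Possible offspring genotypes: 1 AA, 2 AO, 1 OO
Blood type counts: 3 Type A, 1 Type O
Probability of Type A: 3/4
Expected count = 3/4 × 352 = 264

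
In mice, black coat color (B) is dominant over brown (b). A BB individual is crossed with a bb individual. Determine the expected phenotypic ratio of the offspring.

Punnett square for BB × bb:
Offspring genotypes: 4 Bb
black: 4, brown: 0
Ratio: all black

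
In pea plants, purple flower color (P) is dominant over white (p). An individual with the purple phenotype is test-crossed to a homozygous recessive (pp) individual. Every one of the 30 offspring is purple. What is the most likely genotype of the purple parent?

Test cross: ? × pp
All offspring are purple.
If the unknown parent were heterozygous (Pp), about half of 30 offspring would be white; none are. The unknown parent is most likely homozygous dominant (PP).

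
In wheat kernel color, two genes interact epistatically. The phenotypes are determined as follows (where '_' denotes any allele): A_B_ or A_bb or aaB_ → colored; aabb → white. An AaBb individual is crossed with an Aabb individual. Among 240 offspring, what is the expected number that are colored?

Cross: AaBb × Aabb — consider each gene separately:
A gene: Aa × Aa → 1 AA, 2 Aa, 1 aa → 3 A_ : 1 aa (out of 4)
B gene: Bb × bb → 2 Bb, 2 bb → 2 B_ : 2 bb (out of 4)
Genotype classes (out of 4 × 4 = 16): A_B_ = 3×2 = 6; A_bb = 3×2 = 6; aaB_ = 1×2 = 2; aabb = 1×2 = 2
Apply the phenotype rules: A_B_ (6) + A_bb (6) + aaB_ (2) → colored; aabb (2) → white
Phenotype counts (out of 16): 14 colored, 2 white
colored: 14 out of 16 → fraction 7/8
Expected count = 7/8 × 240 = 210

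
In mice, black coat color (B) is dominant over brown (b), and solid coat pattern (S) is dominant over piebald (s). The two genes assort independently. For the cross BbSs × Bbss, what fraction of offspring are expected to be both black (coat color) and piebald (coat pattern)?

Dihybrid cross BbSs × Bbss — consider each gene separately:
coat color: Bb × Bb → 1 BB, 2 Bb, 1 bb → 3 B_ : 1 bb (out of 4)
coat pattern: Ss × ss → 2 Ss, 2 ss → 2 S_ : 2 ss (out of 4)
Looking for: black (B_) and piebald (ss)
P(black) = 3/4, P(piebald) = 2/4
P(both) = 3/4 × 2/4 = 6/16 = 3/8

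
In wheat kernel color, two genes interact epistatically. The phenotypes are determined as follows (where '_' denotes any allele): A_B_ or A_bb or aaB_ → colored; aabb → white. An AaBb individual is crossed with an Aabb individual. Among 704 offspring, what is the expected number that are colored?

Cross: AaBb × Aabb — consider each gene separately:
A gene: Aa × Aa → 1 AA, 2 Aa, 1 aa → 3 A_ : 1 aa (out of 4)
B gene: Bb × bb → 2 Bb, 2 bb → 2 B_ : 2 bb (out of 4)
Genotype classes (out of 4 × 4 = 16): A_B_ = 3×2 = 6; A_bb = 3×2 = 6; aaB_ = 1×2 = 2; aabb = 1×2 = 2
Apply the phenotype rules: A_B_ (6) + A_bb (6) + aaB_ (2) → colored; aabb (2) → white
Phenotype counts (out of 16): 14 colored, 2 white
colored: 14 out of 16 → fraction 7/8
Expected count = 7/8 × 704 = 616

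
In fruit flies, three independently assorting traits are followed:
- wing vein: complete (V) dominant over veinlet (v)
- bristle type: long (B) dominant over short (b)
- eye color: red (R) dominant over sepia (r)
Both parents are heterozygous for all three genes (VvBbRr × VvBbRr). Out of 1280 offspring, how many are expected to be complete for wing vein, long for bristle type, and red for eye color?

Trihybrid cross: VvBbRr × VvBbRr
Each trait segregates independently with a 3:1 phenotypic ratio, so each gene contributes 3/4 (dominant) or 1/4 (recessive).
Target: complete (wing vein), long (bristle type), red (eye color)
Probability = product of independent per-trait probabilities
= 3/4 × 3/4 × 3/4 = 27/64
Expected count = 27/64 × 1280 = 540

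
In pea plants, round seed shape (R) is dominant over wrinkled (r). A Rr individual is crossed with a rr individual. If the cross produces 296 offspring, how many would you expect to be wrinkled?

Punnett square for Rr × rr:
Offspring genotypes: 2 Rr, 2 rr
round: 2, wrinkled: 2
wrinkled: 2 out of 4 → fraction 1/2
Expected count = 1/2 × 296 = 148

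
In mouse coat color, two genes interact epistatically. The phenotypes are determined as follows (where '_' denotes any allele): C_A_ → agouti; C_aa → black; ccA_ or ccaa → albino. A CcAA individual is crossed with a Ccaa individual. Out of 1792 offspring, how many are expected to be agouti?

Cross: CcAA × Ccaa — consider each gene separately:
C gene: Cc × Cc → 1 CC, 2 Cc, 1 cc → 3 C_ : 1 cc (out of 4)
A gene: AA × aa → 4 Aa → 4 A_ (out of 4)
Genotype classes (out of 4 × 4 = 16): C_A_ = 3×4 = 12; ccA_ = 1×4 = 4
Apply the phenotype rules: C_A_ (12) → agouti; ccA_ (4) → albino
Phenotype counts (out of 16): 12 agouti, 4 albino
agouti: 12 out of 16 → fraction 3/4
Expected count = 3/4 × 1792 = 1344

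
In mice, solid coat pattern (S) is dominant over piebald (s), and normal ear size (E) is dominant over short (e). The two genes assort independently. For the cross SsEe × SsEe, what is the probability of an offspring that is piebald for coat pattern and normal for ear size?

Dihybrid cross SsEe × SsEe — consider each gene separately:
coat pattern: Ss × Ss → 1 SS, 2 Ss, 1 ss → 3 S_ : 1 ss (out of 4)
ear size: Ee × Ee → 1 EE, 2 Ee, 1 ee → 3 E_ : 1 ee (out of 4)
Looking for: piebald (ss) and normal (E_)
P(piebald) = 1/4, P(normal) = 3/4
P(both) = 1/4 × 3/4 = 3/16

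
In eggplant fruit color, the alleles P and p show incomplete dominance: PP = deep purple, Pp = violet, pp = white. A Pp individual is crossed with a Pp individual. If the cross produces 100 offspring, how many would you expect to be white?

Punnett square for Pp × Pp:
Offspring genotypes: 1 PP, 2 Pp, 1 pp
Phenotype counts: 1 deep purple, 2 violet, 1 white
white: 1 out of 4 → fraction 1/4
Expected count = 1/4 × 100 = 25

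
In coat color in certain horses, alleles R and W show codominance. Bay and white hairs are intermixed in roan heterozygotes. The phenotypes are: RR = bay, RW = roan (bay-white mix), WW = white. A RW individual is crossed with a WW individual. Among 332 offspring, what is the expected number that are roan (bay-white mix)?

Punnett square for RW × WW:
Offspring genotypes: 2 RW, 2 WW
Phenotype counts: 2 roan (bay-white mix), 2 white
roan (bay-white mix): 2 out of 4 → fraction 1/2
Expected count = 1/2 × 332 = 166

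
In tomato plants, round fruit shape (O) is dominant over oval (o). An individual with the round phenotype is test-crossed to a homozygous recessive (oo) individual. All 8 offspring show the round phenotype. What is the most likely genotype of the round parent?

Test cross: ? × oo
All offspring are round.
If the unknown parent were heterozygous (Oo), about half of 8 offspring would be oval; none are. The unknown parent is most likely homozygous dominant (OO).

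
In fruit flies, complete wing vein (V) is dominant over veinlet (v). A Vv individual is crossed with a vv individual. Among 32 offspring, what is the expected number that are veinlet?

Punnett square for Vv × vv:
Offspring genotypes: 2 Vv, 2 vv
complete: 2, veinlet: 2
veinlet: 2 out of 4 → fraction 1/2
Expected count = 1/2 × 32 = 16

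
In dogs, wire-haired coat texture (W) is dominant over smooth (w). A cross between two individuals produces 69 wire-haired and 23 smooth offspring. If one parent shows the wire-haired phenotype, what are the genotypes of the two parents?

Observed offspring: 69 wire-haired, 23 smooth
The observed ratio simplifies to 3:1. Smooth (ww) offspring appear, so each parent must contribute one w allele. The parent stated to show wire-haired carries W, so it is Ww. The other parent is then either Ww or ww: Ww × ww would give a 1:1 split, whereas Ww × Ww gives 3:1 — matching the data. So both parents are heterozygous (Ww × Ww).
Parent genotypes: Ww × Ww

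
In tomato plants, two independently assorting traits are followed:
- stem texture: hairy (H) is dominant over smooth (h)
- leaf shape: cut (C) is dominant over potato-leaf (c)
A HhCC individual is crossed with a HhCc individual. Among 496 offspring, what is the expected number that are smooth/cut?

Dihybrid cross HhCC × HhCc — consider each gene separately:
stem texture: Hh × Hh → 1 HH, 2 Hh, 1 hh → 3 H_ : 1 hh (out of 4)
leaf shape: CC × Cc → 2 CC, 2 Cc → 4 C_ (out of 4)
Combine (counts out of 4 × 4 = 16): hairy/cut (H_C_) = 3×4 = 12; smooth/cut (hhC_) = 1×4 = 4
Phenotype counts (out of 16): 12 hairy/cut, 4 smooth/cut
smooth/cut: 4 out of 16 → fraction 1/4
Expected count = 1/4 × 496 = 124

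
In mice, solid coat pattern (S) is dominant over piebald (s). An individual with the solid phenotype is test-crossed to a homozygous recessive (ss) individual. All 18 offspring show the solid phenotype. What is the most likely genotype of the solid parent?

Test cross: ? × ss
All offspring are solid.
If the unknown parent were heterozygous (Ss), about half of 18 offspring would be piebald; none are. The unknown parent is most likely homozygous dominant (SS).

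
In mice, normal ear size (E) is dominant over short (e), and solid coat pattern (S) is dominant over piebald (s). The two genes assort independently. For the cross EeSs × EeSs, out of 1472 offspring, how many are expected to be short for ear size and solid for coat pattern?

Dihybrid cross EeSs × EeSs — consider each gene separately:
ear size: Ee × Ee → 1 EE, 2 Ee, 1 ee → 3 E_ : 1 ee (out of 4)
coat pattern: Ss × Ss → 1 SS, 2 Ss, 1 ss → 3 S_ : 1 ss (out of 4)
Looking for: short (ee) and solid (S_)
P(short) = 1/4, P(solid) = 3/4
P(both) = 1/4 × 3/4 = 3/16
Expected count = 3/16 × 1472 = 276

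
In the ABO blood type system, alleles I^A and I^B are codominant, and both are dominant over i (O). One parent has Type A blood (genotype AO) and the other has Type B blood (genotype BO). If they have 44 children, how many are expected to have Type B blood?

Cross: AO × BO
Possible offspring genotypes: 1 AB, 1 AO, 1 BO, 1 OO
Blood type counts: 1 Type AB, 1 Type A, 1 Type B, 1 Type O
Probability of Type B: 1/4
Expected count = 1/4 × 44 = 11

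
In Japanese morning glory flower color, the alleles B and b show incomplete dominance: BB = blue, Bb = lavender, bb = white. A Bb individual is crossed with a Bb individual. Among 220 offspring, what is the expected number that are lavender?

Punnett square for Bb × Bb:
Offspring genotypes: 1 BB, 2 Bb, 1 bb
Phenotype counts: 1 blue, 2 lavender, 1 white
lavender: 2 out of 4 → fraction 1/2
Expected count = 1/2 × 220 = 110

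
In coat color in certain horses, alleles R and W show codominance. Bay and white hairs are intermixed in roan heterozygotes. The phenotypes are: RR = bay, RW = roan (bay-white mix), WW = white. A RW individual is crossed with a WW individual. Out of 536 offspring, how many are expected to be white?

Punnett square for RW × WW:
Offspring genotypes: 2 RW, 2 WW
Phenotype counts: 2 roan (bay-white mix), 2 white
white: 2 out of 4 → fraction 1/2
Expected count = 1/2 × 536 = 268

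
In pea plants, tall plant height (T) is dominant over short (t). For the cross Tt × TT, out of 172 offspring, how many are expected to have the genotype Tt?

Punnett square for Tt × TT:
Offspring genotypes: 2 TT, 2 Tt
Total offspring: 4
Count with target: 2
Probability: 2/4 = 1/2
Expected count = 1/2 × 172 = 86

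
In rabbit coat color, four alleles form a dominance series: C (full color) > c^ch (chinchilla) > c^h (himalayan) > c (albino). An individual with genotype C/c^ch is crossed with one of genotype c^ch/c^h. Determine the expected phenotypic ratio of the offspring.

Cross: C/c^ch × c^ch/c^h
Allele dominance: C > c^ch > c^h > c
Offspring genotypes: 1 C/c^ch, 1 C/c^h, 1 c^ch/c^ch, 1 c^ch/c^h
Phenotype counts: 2 full color, 2 chinchilla
Ratio: 1 full color : 1 chinchilla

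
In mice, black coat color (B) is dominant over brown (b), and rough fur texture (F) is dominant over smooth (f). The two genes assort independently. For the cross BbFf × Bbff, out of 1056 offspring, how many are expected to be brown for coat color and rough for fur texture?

Dihybrid cross BbFf × Bbff — consider each gene separately:
coat color: Bb × Bb → 1 BB, 2 Bb, 1 bb → 3 B_ : 1 bb (out of 4)
fur texture: Ff × ff → 2 Ff, 2 ff → 2 F_ : 2 ff (out of 4)
Looking for: brown (bb) and rough (F_)
P(brown) = 1/4, P(rough) = 2/4
P(both) = 1/4 × 2/4 = 2/16 = 1/8
Expected count = 1/8 × 1056 = 132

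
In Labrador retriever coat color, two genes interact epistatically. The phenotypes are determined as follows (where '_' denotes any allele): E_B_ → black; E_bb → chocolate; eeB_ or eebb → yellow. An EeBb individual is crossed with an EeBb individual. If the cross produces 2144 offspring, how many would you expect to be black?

Cross: EeBb × EeBb — consider each gene separately:
E gene: Ee × Ee → 1 EE, 2 Ee, 1 ee → 3 E_ : 1 ee (out of 4)
B gene: Bb × Bb → 1 BB, 2 Bb, 1 bb → 3 B_ : 1 bb (out of 4)
Genotype classes (out of 4 × 4 = 16): E_B_ = 3×3 = 9; E_bb = 3×1 = 3; eeB_ = 1×3 = 3; eebb = 1×1 = 1
Apply the phenotype rules: E_B_ (9) → black; E_bb (3) → chocolate; eeB_ (3) + eebb (1) → yellow
Phenotype counts (out of 16): 9 black, 3 chocolate, 4 yellow
black: 9 out of 16 → fraction 9/16
Expected count = 9/16 × 2144 = 1206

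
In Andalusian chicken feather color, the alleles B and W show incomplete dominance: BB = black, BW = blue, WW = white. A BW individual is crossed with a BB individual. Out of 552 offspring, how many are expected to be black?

Punnett square for BW × BB:
Offspring genotypes: 2 BB, 2 BW
Phenotype counts: 2 black, 2 blue
black: 2 out of 4 → fraction 1/2
Expected count = 1/2 × 552 = 276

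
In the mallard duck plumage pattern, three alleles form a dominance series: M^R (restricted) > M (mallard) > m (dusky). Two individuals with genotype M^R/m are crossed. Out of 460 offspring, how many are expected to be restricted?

Cross: M^R/m × M^R/m
Allele dominance: M^R > M > m
Offspring genotypes: 1 M^R/M^R, 2 M^R/m, 1 m/m
Phenotype counts: 3 restricted, 1 dusky
restricted: 3 out of 4 → fraction 3/4
Expected count = 3/4 × 460 = 345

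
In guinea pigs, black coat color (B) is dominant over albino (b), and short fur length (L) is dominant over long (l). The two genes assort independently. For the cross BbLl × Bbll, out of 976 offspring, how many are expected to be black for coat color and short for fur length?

Dihybrid cross BbLl × Bbll — consider each gene separately:
coat color: Bb × Bb → 1 BB, 2 Bb, 1 bb → 3 B_ : 1 bb (out of 4)
fur length: Ll × ll → 2 Ll, 2 ll → 2 L_ : 2 ll (out of 4)
Looking for: black (B_) and short (L_)
P(black) = 3/4, P(short) = 2/4
P(both) = 3/4 × 2/4 = 6/16 = 3/8
Expected count = 3/8 × 976 = 366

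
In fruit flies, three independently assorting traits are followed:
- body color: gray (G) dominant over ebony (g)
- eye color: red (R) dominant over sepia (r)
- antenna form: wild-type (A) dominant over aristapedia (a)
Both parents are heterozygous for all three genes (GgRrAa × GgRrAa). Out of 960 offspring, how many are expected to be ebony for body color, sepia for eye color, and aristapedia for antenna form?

Trihybrid cross: GgRrAa × GgRrAa
Each trait segregates independently with a 3:1 phenotypic ratio, so each gene contributes 3/4 (dominant) or 1/4 (recessive).
Target: ebony (body color), sepia (eye color), aristapedia (antenna form)
Probability = product of independent per-trait probabilities
= 1/4 × 1/4 × 1/4 = 1/64
Expected count = 1/64 × 960 = 15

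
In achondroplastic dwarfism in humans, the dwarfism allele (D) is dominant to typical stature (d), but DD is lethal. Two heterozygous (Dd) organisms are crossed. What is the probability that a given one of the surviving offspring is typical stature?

Cross: Dd × Dd
Punnett square offspring (before lethality): 1 DD, 2 Dd, 1 dd
The DD genotype is lethal (embryos die); surviving offspring: 2 Dd, 1 dd
typical stature: 1 out of 3
Probability: 1/3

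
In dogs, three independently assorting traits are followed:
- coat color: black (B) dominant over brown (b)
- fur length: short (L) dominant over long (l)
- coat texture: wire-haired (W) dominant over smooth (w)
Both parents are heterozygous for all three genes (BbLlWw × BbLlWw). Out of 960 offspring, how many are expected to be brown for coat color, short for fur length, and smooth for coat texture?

Trihybrid cross: BbLlWw × BbLlWw
Each trait segregates independently with a 3:1 phenotypic ratio, so each gene contributes 3/4 (dominant) or 1/4 (recessive).
Target: brown (coat color), short (fur length), smooth (coat texture)
Probability = product of independent per-trait probabilities
= 1/4 × 3/4 × 1/4 = 3/64
Expected count = 3/64 × 960 = 45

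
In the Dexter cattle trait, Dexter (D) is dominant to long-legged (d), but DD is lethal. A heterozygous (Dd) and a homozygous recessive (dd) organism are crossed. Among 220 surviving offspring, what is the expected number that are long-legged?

Cross: Dd × dd
Punnett square offspring (before lethality): 2 Dd, 2 dd
No DD offspring are produced in this cross.
long-legged: 2 out of 4 → fraction 1/2
Expected count = 1/2 × 220 = 110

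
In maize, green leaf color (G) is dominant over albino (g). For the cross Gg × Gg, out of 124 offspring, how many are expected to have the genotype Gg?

Punnett square for Gg × Gg:
Offspring genotypes: 1 GG, 2 Gg, 1 gg
Total offspring: 4
Count with target: 2
Probability: 2/4 = 1/2
Expected count = 1/2 × 124 = 62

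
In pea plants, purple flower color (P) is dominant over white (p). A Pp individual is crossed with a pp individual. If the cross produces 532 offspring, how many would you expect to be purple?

Punnett square for Pp × pp:
Offspring genotypes: 2 Pp, 2 pp
purple: 2, white: 2
purple: 2 out of 4 → fraction 1/2
Expected count = 1/2 × 532 = 266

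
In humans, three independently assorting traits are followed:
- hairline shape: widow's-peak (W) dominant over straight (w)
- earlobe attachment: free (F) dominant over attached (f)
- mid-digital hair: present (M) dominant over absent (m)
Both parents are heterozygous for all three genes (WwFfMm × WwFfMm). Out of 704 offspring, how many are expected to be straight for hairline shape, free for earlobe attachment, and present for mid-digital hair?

Trihybrid cross: WwFfMm × WwFfMm
Each trait segregates independently with a 3:1 phenotypic ratio, so each gene contributes 3/4 (dominant) or 1/4 (recessive).
Target: straight (hairline shape), free (earlobe attachment), present (mid-digital hair)
Probability = product of independent per-trait probabilities
= 1/4 × 3/4 × 3/4 = 9/64
Expected count = 9/64 × 704 = 99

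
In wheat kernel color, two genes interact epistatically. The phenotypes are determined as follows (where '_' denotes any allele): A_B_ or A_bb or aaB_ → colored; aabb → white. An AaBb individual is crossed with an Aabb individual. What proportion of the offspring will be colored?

Cross: AaBb × Aabb — consider each gene separately:
A gene: Aa × Aa → 1 AA, 2 Aa, 1 aa → 3 A_ : 1 aa (out of 4)
B gene: Bb × bb → 2 Bb, 2 bb → 2 B_ : 2 bb (out of 4)
Genotype classes (out of 4 × 4 = 16): A_B_ = 3×2 = 6; A_bb = 3×2 = 6; aaB_ = 1×2 = 2; aabb = 1×2 = 2
Apply the phenotype rules: A_B_ (6) + A_bb (6) + aaB_ (2) → colored; aabb (2) → white
Phenotype counts (out of 16): 14 colored, 2 white
colored: 14 out of 16
Probability: 14/16 = 7/8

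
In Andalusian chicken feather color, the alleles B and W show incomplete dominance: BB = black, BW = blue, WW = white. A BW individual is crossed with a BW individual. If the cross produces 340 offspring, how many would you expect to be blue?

Punnett square for BW × BW:
Offspring genotypes: 1 BB, 2 BW, 1 WW
Phenotype counts: 1 black, 2 blue, 1 white
blue: 2 out of 4 → fraction 1/2
Expected count = 1/2 × 340 = 170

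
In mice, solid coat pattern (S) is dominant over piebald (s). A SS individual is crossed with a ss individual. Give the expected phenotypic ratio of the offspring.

Punnett square for SS × ss:
Offspring genotypes: 4 Ss
solid: 4, piebald: 0
Ratio: all solid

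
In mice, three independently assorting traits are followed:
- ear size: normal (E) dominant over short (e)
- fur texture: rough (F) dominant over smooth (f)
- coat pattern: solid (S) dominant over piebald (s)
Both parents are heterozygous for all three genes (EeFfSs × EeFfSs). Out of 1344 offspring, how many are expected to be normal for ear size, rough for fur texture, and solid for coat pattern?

Trihybrid cross: EeFfSs × EeFfSs
Each trait segregates independently with a 3:1 phenotypic ratio, so each gene contributes 3/4 (dominant) or 1/4 (recessive).
Target: normal (ear size), rough (fur texture), solid (coat pattern)
Probability = product of independent per-trait probabilities
= 3/4 × 3/4 × 3/4 = 27/64
Expected count = 27/64 × 1344 = 567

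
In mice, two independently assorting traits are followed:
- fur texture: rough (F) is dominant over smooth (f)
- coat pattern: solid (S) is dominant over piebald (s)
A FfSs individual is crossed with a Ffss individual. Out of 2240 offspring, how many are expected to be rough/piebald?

Dihybrid cross FfSs × Ffss — consider each gene separately:
fur texture: Ff × Ff → 1 FF, 2 Ff, 1 ff → 3 F_ : 1 ff (out of 4)
coat pattern: Ss × ss → 2 Ss, 2 ss → 2 S_ : 2 ss (out of 4)
Combine (counts out of 4 × 4 = 16): rough/solid (F_S_) = 3×2 = 6; rough/piebald (F_ss) = 3×2 = 6; smooth/solid (ffS_) = 1×2 = 2; smooth/piebald (ffss) = 1×2 = 2
Phenotype counts (out of 16): 6 rough/solid, 6 rough/piebald, 2 smooth/solid, 2 smooth/piebald
rough/piebald: 6 out of 16 → fraction 3/8
Expected count = 3/8 × 2240 = 840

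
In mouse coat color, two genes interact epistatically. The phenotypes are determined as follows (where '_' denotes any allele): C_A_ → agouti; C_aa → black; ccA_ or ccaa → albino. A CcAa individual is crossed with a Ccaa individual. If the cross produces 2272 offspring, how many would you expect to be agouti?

Cross: CcAa × Ccaa — consider each gene separately:
C gene: Cc × Cc → 1 CC, 2 Cc, 1 cc → 3 C_ : 1 cc (out of 4)
A gene: Aa × aa → 2 Aa, 2 aa → 2 A_ : 2 aa (out of 4)
Genotype classes (out of 4 × 4 = 16): C_A_ = 3×2 = 6; C_aa = 3×2 = 6; ccA_ = 1×2 = 2; ccaa = 1×2 = 2
Apply the phenotype rules: C_A_ (6) → agouti; C_aa (6) → black; ccA_ (2) + ccaa (2) → albino
Phenotype counts (out of 16): 6 agouti, 6 black, 4 albino
agouti: 6 out of 16 → fraction 3/8
Expected count = 3/8 × 2272 = 852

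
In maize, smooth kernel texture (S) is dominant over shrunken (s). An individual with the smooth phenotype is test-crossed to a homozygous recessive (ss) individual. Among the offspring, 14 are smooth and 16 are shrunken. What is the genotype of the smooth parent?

Test cross: ? × ss
Offspring: 14 smooth, 16 shrunken — approximately 1:1.
A 1:1 ratio in a test cross indicates the unknown parent is heterozygous (Ss).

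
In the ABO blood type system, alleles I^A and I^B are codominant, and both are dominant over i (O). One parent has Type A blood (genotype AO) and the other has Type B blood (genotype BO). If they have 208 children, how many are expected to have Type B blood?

Cross: AO × BO
Possible offspring genotypes: 1 AB, 1 AO, 1 BO, 1 OO
Blood type counts: 1 Type AB, 1 Type A, 1 Type B, 1 Type O
Probability of Type B: 1/4
Expected count = 1/4 × 208 = 52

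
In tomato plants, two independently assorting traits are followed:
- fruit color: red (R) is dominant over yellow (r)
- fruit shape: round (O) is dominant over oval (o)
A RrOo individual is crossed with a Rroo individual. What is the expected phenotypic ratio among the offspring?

Dihybrid cross RrOo × Rroo — consider each gene separately:
fruit color: Rr × Rr → 1 RR, 2 Rr, 1 rr → 3 R_ : 1 rr (out of 4)
fruit shape: Oo × oo → 2 Oo, 2 oo → 2 O_ : 2 oo (out of 4)
Combine (counts out of 4 × 4 = 16): red/round (R_O_) = 3×2 = 6; red/oval (R_oo) = 3×2 = 6; yellow/round (rrO_) = 1×2 = 2; yellow/oval (rroo) = 1×2 = 2
Phenotype counts (out of 16): 6 red/round, 6 red/oval, 2 yellow/round, 2 yellow/oval
Ratio: 3 red/round : 3 red/oval : 1 yellow/round : 1 yellow/oval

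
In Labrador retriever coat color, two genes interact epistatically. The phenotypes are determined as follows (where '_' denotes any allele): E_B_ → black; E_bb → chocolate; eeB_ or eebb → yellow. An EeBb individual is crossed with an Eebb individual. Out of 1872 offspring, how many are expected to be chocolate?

Cross: EeBb × Eebb — consider each gene separately:
E gene: Ee × Ee → 1 EE, 2 Ee, 1 ee → 3 E_ : 1 ee (out of 4)
B gene: Bb × bb → 2 Bb, 2 bb → 2 B_ : 2 bb (out of 4)
Genotype classes (out of 4 × 4 = 16): E_B_ = 3×2 = 6; E_bb = 3×2 = 6; eeB_ = 1×2 = 2; eebb = 1×2 = 2
Apply the phenotype rules: E_B_ (6) → black; E_bb (6) → chocolate; eeB_ (2) + eebb (2) → yellow
Phenotype counts (out of 16): 6 black, 6 chocolate, 4 yellow
chocolate: 6 out of 16 → fraction 3/8
Expected count = 3/8 × 1872 = 702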